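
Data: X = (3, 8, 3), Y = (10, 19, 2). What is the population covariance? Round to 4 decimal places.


Cov = (1/n)*sum((xi-xbar)(yi-ybar))
n = 3, xbar = 14/3 ≈ 4.666667, ybar = 31/3 ≈ 10.333333
sum((xi-xbar)(yi-ybar)) = 130/3 ≈ 43.333333
Cov = 43.333333 / 3 = 130/9 ≈ 14.444444

14.4444


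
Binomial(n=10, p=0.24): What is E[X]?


E[X] = n*p = 10 * 0.24 = 2.4

2.4


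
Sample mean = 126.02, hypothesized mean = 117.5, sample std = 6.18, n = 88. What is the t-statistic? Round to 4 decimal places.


t = (xbar - mu0) / (s/sqrt(n))
xbar - mu0 = 126.02 - 117.5 = 8.52
sqrt(88) ≈ 9.38083152
s/sqrt(n) = 6.18 / 9.38083152 ≈ 0.65879021
t = 8.52 / 0.65879021 ≈ 12.932797

12.9328


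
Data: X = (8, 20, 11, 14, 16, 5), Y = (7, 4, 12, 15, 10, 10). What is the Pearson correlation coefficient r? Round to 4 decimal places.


r = sum((xi-xbar)(yi-ybar)) / sqrt(sum((xi-xbar)^2) * sum((yi-ybar)^2))
n = 6, xbar = 74/6 = 37/3 ≈ 12.333333, ybar = 58/6 = 29/3 ≈ 9.666667
Sxy = sum((xi-xbar)(yi-ybar)) = -82/3 ≈ -27.333333
Sxx = sum((xi-xbar)^2) = 448/3 ≈ 149.333333
Syy = sum((yi-ybar)^2) = 220/3 ≈ 73.333333
sqrt(Sxx*Syy) ≈ 104.647557
r = Sxy / sqrt(Sxx*Syy) = -27.333333 / 104.647557 ≈ -0.261194

-0.2612


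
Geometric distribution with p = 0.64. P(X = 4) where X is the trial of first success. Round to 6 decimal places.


P = (1-p)^(k-1) * p
(1-p)^(k-1) = 0.36^3 = 0.046656
P = 0.046656 * 0.64 = 0.02985984

0.029860


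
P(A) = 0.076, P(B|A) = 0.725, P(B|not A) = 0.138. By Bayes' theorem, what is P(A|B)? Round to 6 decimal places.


P(A|B) = P(B|A)*P(A) / P(B), P(B) = P(B|A)*P(A) + P(B|not A)*P(not A)
P(B|A)*P(A) = 0.725 * 0.076 = 0.0551
P(B|not A)*P(not A) = 0.138 * 0.924 = 0.127512
P(B) = 0.0551 + 0.127512 = 0.182612
P(A|B) = 0.0551 / 0.182612 ≈ 0.30173264

0.301733


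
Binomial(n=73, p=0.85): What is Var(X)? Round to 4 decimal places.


Var = n*p*(1-p) = 73 * 0.85 * 0.15 = 9.3075

9.3075


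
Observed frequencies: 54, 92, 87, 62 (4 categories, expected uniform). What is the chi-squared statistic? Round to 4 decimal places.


chi2 = sum((O-E)^2/E), E = total/4
total = 295, E = 295/4 = 73.75
(54 - 73.75)^2 / 73.75 = 390.0625 / 73.75 = 6241/1180 ≈ 5.288983
(92 - 73.75)^2 / 73.75 = 333.0625 / 73.75 = 5329/1180 ≈ 4.516102
(87 - 73.75)^2 / 73.75 = 175.5625 / 73.75 = 2809/1180 ≈ 2.380508
(62 - 73.75)^2 / 73.75 = 138.0625 / 73.75 = 2209/1180 ≈ 1.872034
chi2 = 4147/295 ≈ 14.057627

14.0576


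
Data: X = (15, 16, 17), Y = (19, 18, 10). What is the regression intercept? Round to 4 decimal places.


a = ybar - b*xbar, where b = sum((xi-xbar)(yi-ybar)) / sum((xi-xbar)^2)
n = 3, xbar = 48/3 = 16, ybar = 47/3 ≈ 15.666667
Sxy = sum((xi-xbar)(yi-ybar)) = -9
Sxx = sum((xi-xbar)^2) = 2
b = Sxy / Sxx = -4.5
a = 15.666667 - (-4.5) * 16 = 263/3 ≈ 87.666667

87.6667


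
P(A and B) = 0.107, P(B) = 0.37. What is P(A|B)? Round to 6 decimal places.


P(A|B) = P(A and B) / P(B) = 0.107 / 0.37 = 107/370 ≈ 0.28918919

0.289189


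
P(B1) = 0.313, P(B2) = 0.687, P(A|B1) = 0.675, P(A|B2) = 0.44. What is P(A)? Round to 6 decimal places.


P(A) = P(A|B1)*P(B1) + P(A|B2)*P(B2)
P(A|B1)*P(B1) = 0.675 * 0.313 = 0.211275
P(A|B2)*P(B2) = 0.44 * 0.687 = 0.30228
P(A) = 0.211275 + 0.30228 = 0.513555

0.513555


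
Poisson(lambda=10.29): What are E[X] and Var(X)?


E[X] = Var(X) = lambda = 10.29

10.29, 10.29


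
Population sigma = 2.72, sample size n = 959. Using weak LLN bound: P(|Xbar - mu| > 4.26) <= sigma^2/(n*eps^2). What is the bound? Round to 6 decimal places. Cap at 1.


bound = min(1, sigma^2/(n*eps^2))
sigma^2 = 2.72^2 = 7.3984
n*eps^2 = 959 * 4.26^2 = 959 * 18.1476 = 17403.5484
sigma^2/(n*eps^2) = 7.3984 / 17403.5484 ≈ 0.00042511

0.000425


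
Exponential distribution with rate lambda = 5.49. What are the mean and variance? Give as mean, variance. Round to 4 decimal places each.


mean = 1/lam, var = 1/lam^2
mean = 1 / 5.49 = 100/549 ≈ 0.182149
lam^2 = 5.49^2 = 30.1401
var = 1 / 30.1401 ≈ 0.033178

0.1821, 0.0332


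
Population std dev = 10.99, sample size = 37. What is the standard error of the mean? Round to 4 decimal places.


SE = sigma / sqrt(n)
sqrt(37) ≈ 6.082763
SE = 10.99 / 6.082763 ≈ 1.806745

1.8067


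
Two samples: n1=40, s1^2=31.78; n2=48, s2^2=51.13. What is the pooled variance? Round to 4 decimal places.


sp^2 = ((n1-1)*s1^2 + (n2-1)*s2^2)/(n1+n2-2)
(n1-1)*s1^2 = 39 * 31.78 = 1239.42
(n2-1)*s2^2 = 47 * 51.13 = 2403.11
numerator = 1239.42 + 2403.11 = 3642.53
n1+n2-2 = 86
sp^2 = 3642.53 / 86 = 42.355

42.3550


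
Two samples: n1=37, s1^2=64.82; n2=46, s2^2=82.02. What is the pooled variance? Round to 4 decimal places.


sp^2 = ((n1-1)*s1^2 + (n2-1)*s2^2)/(n1+n2-2)
(n1-1)*s1^2 = 36 * 64.82 = 2333.52
(n2-1)*s2^2 = 45 * 82.02 = 3690.9
numerator = 2333.52 + 3690.9 = 6024.42
n1+n2-2 = 81
sp^2 = 6024.42 / 81 = 33469/450 ≈ 74.375556

74.3756


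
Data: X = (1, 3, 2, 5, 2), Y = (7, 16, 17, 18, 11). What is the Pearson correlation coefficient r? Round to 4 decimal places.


r = sum((xi-xbar)(yi-ybar)) / sqrt(sum((xi-xbar)^2) * sum((yi-ybar)^2))
n = 5, xbar = 13/5 = 2.6, ybar = 69/5 = 13.8
Sxy = sum((xi-xbar)(yi-ybar)) = 21.6
Sxx = sum((xi-xbar)^2) = 9.2
Syy = sum((yi-ybar)^2) = 86.8
sqrt(Sxx*Syy) ≈ 28.258804
r = Sxy / sqrt(Sxx*Syy) = 21.6 / 28.258804 ≈ 0.764364

0.7644


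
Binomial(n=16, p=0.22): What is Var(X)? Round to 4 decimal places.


Var = n*p*(1-p) = 16 * 0.22 * 0.78 = 2.7456

2.7456


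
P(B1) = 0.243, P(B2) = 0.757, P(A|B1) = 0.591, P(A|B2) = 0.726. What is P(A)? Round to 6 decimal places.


P(A) = P(A|B1)*P(B1) + P(A|B2)*P(B2)
P(A|B1)*P(B1) = 0.591 * 0.243 = 0.143613
P(A|B2)*P(B2) = 0.726 * 0.757 = 0.549582
P(A) = 0.143613 + 0.549582 = 0.693195

0.693195


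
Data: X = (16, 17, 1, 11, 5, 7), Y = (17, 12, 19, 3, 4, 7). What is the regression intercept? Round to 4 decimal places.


a = ybar - b*xbar, where b = sum((xi-xbar)(yi-ybar)) / sum((xi-xbar)^2)
n = 6, xbar = 57/6 = 9.5, ybar = 62/6 = 31/3 ≈ 10.333333
Sxy = sum((xi-xbar)(yi-ybar)) = 8
Sxx = sum((xi-xbar)^2) = 199.5
b = Sxy / Sxx = 16/399 ≈ 0.040100
a = 10.333333 - 0.040100 * 9.5 = 209/21 ≈ 9.952381

9.9524


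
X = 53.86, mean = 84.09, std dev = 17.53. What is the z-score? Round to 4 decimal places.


z = (X - mu) / sigma
X - mu = 53.86 - 84.09 = -30.23
z = -30.23 / 17.53 = -3023/1753 ≈ -1.724472

-1.7245


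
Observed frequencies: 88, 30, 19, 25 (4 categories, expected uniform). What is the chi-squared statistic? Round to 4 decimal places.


chi2 = sum((O-E)^2/E), E = total/4
total = 162, E = 162/4 = 40.5
(88 - 40.5)^2 / 40.5 = 2256.25 / 40.5 = 9025/162 ≈ 55.709877
(30 - 40.5)^2 / 40.5 = 110.25 / 40.5 = 49/18 ≈ 2.722222
(19 - 40.5)^2 / 40.5 = 462.25 / 40.5 = 1849/162 ≈ 11.413580
(25 - 40.5)^2 / 40.5 = 240.25 / 40.5 = 961/162 ≈ 5.932099
chi2 = 682/9 ≈ 75.777778

75.7778


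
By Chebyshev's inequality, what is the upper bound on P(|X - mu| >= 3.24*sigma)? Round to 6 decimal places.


P <= 1/k^2
k^2 = 3.24^2 = 10.4976
1/k^2 = 1 / 10.4976 = 625/6561 ≈ 0.09525987

0.095260


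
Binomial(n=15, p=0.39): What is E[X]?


E[X] = n*p = 15 * 0.39 = 5.85

5.85


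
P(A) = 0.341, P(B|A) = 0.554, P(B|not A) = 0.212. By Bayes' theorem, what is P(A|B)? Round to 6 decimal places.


P(A|B) = P(B|A)*P(A) / P(B), P(B) = P(B|A)*P(A) + P(B|not A)*P(not A)
P(B|A)*P(A) = 0.554 * 0.341 = 0.188914
P(B|not A)*P(not A) = 0.212 * 0.659 = 0.139708
P(B) = 0.188914 + 0.139708 = 0.328622
P(A|B) = 0.188914 / 0.328622 ≈ 0.57486717

0.574867


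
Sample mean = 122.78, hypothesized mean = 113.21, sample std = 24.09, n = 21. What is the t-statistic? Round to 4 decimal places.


t = (xbar - mu0) / (s/sqrt(n))
xbar - mu0 = 122.78 - 113.21 = 9.57
sqrt(21) ≈ 4.58257569
s/sqrt(n) = 24.09 / 4.58257569 ≈ 5.25686898
t = 9.57 / 5.25686898 ≈ 1.820475

1.8205


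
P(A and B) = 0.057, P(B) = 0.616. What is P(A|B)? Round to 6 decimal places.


P(A|B) = P(A and B) / P(B) = 0.057 / 0.616 = 57/616 ≈ 0.09253247

0.092532


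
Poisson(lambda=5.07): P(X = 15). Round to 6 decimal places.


P = e^(-lam) * lam^k / k!
e^(-5.07) ≈ 0.006282420
lam^k = 5.07^15 ≈ 37594073831.138201
k! = 15! = 1307674368000
P = 0.006282420 * 37594073831.138201 / 1307674368000 ≈ 0.000181

0.000181


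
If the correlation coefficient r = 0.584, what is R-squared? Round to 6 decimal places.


R^2 = r^2 = (0.584)^2 = 0.341056

0.341056


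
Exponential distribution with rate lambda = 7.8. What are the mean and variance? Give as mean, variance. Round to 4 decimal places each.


mean = 1/lam, var = 1/lam^2
mean = 1 / 7.8 = 5/39 ≈ 0.128205
lam^2 = 7.8^2 = 60.84
var = 1 / 60.84 = 25/1521 ≈ 0.016437

0.1282, 0.0164


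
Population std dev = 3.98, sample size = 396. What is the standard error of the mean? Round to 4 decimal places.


SE = sigma / sqrt(n)
sqrt(396) ≈ 19.899749
SE = 3.98 / 19.899749 ≈ 0.200003

0.2000


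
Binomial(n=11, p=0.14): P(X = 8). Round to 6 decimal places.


P = C(n,k) * p^k * (1-p)^(n-k)
C(11,8) = 165
p^k = 0.14^8 ≈ 0.0000001475789
(1-p)^(n-k) = 0.86^3 = 0.636056
P = 165 * 0.0000001475789 * 0.636056 ≈ 0.000015

0.000015


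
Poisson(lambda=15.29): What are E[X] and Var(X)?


E[X] = Var(X) = lambda = 15.29

15.29, 15.29


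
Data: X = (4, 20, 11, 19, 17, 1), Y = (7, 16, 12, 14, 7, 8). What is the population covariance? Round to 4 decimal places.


Cov = (1/n)*sum((xi-xbar)(yi-ybar))
n = 6, xbar = 72/6 = 12, ybar = 64/6 = 32/3 ≈ 10.666667
sum((xi-xbar)(yi-ybar)) = 105
Cov = 105 / 6 = 17.5

17.5000


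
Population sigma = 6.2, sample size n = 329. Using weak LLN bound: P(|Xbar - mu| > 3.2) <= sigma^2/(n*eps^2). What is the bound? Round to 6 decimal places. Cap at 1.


bound = min(1, sigma^2/(n*eps^2))
sigma^2 = 6.2^2 = 38.44
n*eps^2 = 329 * 3.2^2 = 329 * 10.24 = 3368.96
sigma^2/(n*eps^2) = 38.44 / 3368.96 ≈ 0.01141005

0.011410


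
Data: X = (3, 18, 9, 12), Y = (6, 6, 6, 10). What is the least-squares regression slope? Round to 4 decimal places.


b = sum((xi-xbar)(yi-ybar)) / sum((xi-xbar)^2)
n = 4, xbar = 42/4 = 10.5, ybar = 28/4 = 7
Sxy = sum((xi-xbar)(yi-ybar)) = 6
Sxx = sum((xi-xbar)^2) = 117
b = Sxy / Sxx = 2/39 ≈ 0.051282

0.0513


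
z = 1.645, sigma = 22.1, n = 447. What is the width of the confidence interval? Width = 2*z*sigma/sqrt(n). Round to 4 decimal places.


width = 2*z*sigma/sqrt(n)
2*z*sigma = 2 * 1.645 * 22.1 = 72.709
sqrt(447) ≈ 21.142375
width = 72.709 / 21.142375 ≈ 3.439018

3.4390


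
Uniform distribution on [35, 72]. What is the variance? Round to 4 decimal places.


Var = (b-a)^2 / 12
(b-a)^2 = (72 - 35)^2 = 1369
Var = 1369/12 ≈ 114.083333

114.0833


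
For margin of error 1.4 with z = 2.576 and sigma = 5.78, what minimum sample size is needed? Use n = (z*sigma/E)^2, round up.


z*sigma/E = 2.576 * 5.78 / 1.4 = 10.6352
(z*sigma/E)^2 ≈ 113.107479
round up: n = 114

114


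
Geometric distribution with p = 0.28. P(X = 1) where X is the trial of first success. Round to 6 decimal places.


P = (1-p)^(k-1) * p
(1-p)^(k-1) = 0.72^0 = 1
P = 1 * 0.28 = 0.28

0.280000


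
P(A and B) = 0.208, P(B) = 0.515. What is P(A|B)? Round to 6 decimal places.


P(A|B) = P(A and B) / P(B) = 0.208 / 0.515 = 208/515 ≈ 0.40388350

0.403883


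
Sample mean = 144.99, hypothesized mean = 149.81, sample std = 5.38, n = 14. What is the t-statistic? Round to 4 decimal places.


t = (xbar - mu0) / (s/sqrt(n))
xbar - mu0 = 144.99 - 149.81 = -4.82
sqrt(14) ≈ 3.74165739
s/sqrt(n) = 5.38 / 3.74165739 ≈ 1.43786548
t = -4.82 / 1.43786548 ≈ -3.352191

-3.3522


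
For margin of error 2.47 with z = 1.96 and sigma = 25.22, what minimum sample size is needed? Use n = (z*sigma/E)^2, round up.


z*sigma/E = 1.96 * 25.22 / 2.47 = 9506/475 ≈ 20.012632
(z*sigma/E)^2 ≈ 400.505423
round up: n = 401

401


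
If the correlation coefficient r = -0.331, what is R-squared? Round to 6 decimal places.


R^2 = r^2 = (-0.331)^2 = 0.109561

0.109561


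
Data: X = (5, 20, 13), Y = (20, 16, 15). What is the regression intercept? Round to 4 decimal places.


a = ybar - b*xbar, where b = sum((xi-xbar)(yi-ybar)) / sum((xi-xbar)^2)
n = 3, xbar = 38/3 ≈ 12.666667, ybar = 51/3 = 17
Sxy = sum((xi-xbar)(yi-ybar)) = -31
Sxx = sum((xi-xbar)^2) = 338/3 ≈ 112.666667
b = Sxy / Sxx = -93/338 ≈ -0.275148
a = 17 - (-0.275148) * 12.666667 = 3462/169 ≈ 20.485207

20.4852


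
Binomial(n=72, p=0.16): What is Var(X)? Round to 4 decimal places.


Var = n*p*(1-p) = 72 * 0.16 * 0.84 = 9.6768

9.6768


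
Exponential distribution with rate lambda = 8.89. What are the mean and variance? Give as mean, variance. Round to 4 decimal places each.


mean = 1/lam, var = 1/lam^2
mean = 1 / 8.89 = 100/889 ≈ 0.112486
lam^2 = 8.89^2 = 79.0321
var = 1 / 79.0321 ≈ 0.012653

0.1125, 0.0127


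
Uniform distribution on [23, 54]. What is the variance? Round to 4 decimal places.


Var = (b-a)^2 / 12
(b-a)^2 = (54 - 23)^2 = 961
Var = 961/12 ≈ 80.083333

80.0833


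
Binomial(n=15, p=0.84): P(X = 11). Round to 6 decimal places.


P = C(n,k) * p^k * (1-p)^(n-k)
C(15,11) = 1365
p^k = 0.84^11 ≈ 0.1469170
(1-p)^(n-k) = 0.16^4 = 0.00065536
P = 1365 * 0.1469170 * 0.00065536 ≈ 0.131427

0.131427


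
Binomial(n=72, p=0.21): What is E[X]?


E[X] = n*p = 72 * 0.21 = 15.12

15.12


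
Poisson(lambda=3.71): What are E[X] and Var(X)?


E[X] = Var(X) = lambda = 3.71

3.71, 3.71


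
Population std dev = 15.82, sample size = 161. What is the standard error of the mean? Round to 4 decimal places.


SE = sigma / sqrt(n)
sqrt(161) ≈ 12.688578
SE = 15.82 / 12.688578 ≈ 1.246791

1.2468


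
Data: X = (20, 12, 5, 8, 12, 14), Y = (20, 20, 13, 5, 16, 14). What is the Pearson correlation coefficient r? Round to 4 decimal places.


r = sum((xi-xbar)(yi-ybar)) / sqrt(sum((xi-xbar)^2) * sum((yi-ybar)^2))
n = 6, xbar = 71/6 ≈ 11.833333, ybar = 88/6 = 44/3 ≈ 14.666667
Sxy = sum((xi-xbar)(yi-ybar)) = 275/3 ≈ 91.666667
Sxx = sum((xi-xbar)^2) = 797/6 ≈ 132.833333
Syy = sum((yi-ybar)^2) = 466/3 ≈ 155.333333
sqrt(Sxx*Syy) ≈ 143.643463
r = Sxy / sqrt(Sxx*Syy) = 91.666667 / 143.643463 ≈ 0.638154

0.6382


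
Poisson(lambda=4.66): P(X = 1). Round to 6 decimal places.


P = e^(-lam) * lam^k / k!
e^(-4.66) ≈ 0.009466462
lam^k = 4.66^1 = 4.66
k! = 1! = 1
P = 0.009466462 * 4.66 / 1 ≈ 0.044114

0.044114


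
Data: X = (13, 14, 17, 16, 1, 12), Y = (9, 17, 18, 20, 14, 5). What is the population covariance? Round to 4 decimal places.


Cov = (1/n)*sum((xi-xbar)(yi-ybar))
n = 6, xbar = 73/6 ≈ 12.166667, ybar = 83/6 ≈ 13.833333
sum((xi-xbar)(yi-ybar)) = 271/6 ≈ 45.166667
Cov = 45.166667 / 6 = 271/36 ≈ 7.527778

7.5278


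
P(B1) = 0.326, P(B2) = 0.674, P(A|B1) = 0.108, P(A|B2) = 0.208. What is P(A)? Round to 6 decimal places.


P(A) = P(A|B1)*P(B1) + P(A|B2)*P(B2)
P(A|B1)*P(B1) = 0.108 * 0.326 = 0.035208
P(A|B2)*P(B2) = 0.208 * 0.674 = 0.140192
P(A) = 0.035208 + 0.140192 = 0.1754

0.175400


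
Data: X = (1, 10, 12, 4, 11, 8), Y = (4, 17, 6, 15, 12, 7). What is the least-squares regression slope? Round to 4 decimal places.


b = sum((xi-xbar)(yi-ybar)) / sum((xi-xbar)^2)
n = 6, xbar = 46/6 = 23/3 ≈ 7.666667, ybar = 61/6 ≈ 10.166667
Sxy = sum((xi-xbar)(yi-ybar)) = 79/3 ≈ 26.333333
Sxx = sum((xi-xbar)^2) = 280/3 ≈ 93.333333
b = Sxy / Sxx = 79/280 ≈ 0.282143

0.2821


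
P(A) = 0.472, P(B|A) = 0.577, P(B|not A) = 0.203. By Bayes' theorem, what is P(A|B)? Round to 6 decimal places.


P(A|B) = P(B|A)*P(A) / P(B), P(B) = P(B|A)*P(A) + P(B|not A)*P(not A)
P(B|A)*P(A) = 0.577 * 0.472 = 0.272344
P(B|not A)*P(not A) = 0.203 * 0.528 = 0.107184
P(B) = 0.272344 + 0.107184 = 0.379528
P(A|B) = 0.272344 / 0.379528 ≈ 0.71758605

0.717586


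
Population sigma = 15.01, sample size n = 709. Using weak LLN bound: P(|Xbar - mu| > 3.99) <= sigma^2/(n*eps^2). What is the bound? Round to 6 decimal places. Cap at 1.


bound = min(1, sigma^2/(n*eps^2))
sigma^2 = 15.01^2 = 225.3001
n*eps^2 = 709 * 3.99^2 = 709 * 15.9201 = 11287.3509
sigma^2/(n*eps^2) = 225.3001 / 11287.3509 ≈ 0.01996041

0.019960


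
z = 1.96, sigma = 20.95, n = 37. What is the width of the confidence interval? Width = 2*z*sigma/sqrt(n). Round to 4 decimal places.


width = 2*z*sigma/sqrt(n)
2*z*sigma = 2 * 1.96 * 20.95 = 82.124
sqrt(37) ≈ 6.082763
width = 82.124 / 6.082763 ≈ 13.501102

13.5011


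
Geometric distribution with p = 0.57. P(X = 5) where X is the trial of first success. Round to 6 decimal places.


P = (1-p)^(k-1) * p
(1-p)^(k-1) = 0.43^4 = 0.03418801
P = 0.03418801 * 0.57 ≈ 0.01948717

0.019487


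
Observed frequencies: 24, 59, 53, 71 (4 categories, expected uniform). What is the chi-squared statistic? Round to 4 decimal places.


chi2 = sum((O-E)^2/E), E = total/4
total = 207, E = 207/4 = 51.75
(24 - 51.75)^2 / 51.75 = 770.0625 / 51.75 = 1369/92 ≈ 14.880435
(59 - 51.75)^2 / 51.75 = 52.5625 / 51.75 = 841/828 ≈ 1.015700
(53 - 51.75)^2 / 51.75 = 1.5625 / 51.75 = 25/828 ≈ 0.030193
(71 - 51.75)^2 / 51.75 = 370.5625 / 51.75 = 5929/828 ≈ 7.160628
chi2 = 531/23 ≈ 23.086957

23.0870


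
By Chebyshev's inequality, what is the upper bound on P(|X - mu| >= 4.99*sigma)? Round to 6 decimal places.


P <= 1/k^2
k^2 = 4.99^2 = 24.9001
1/k^2 = 1 / 24.9001 ≈ 0.04016048

0.040160


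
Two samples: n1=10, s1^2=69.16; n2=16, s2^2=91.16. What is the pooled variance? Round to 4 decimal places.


sp^2 = ((n1-1)*s1^2 + (n2-1)*s2^2)/(n1+n2-2)
(n1-1)*s1^2 = 9 * 69.16 = 622.44
(n2-1)*s2^2 = 15 * 91.16 = 1367.4
numerator = 622.44 + 1367.4 = 1989.84
n1+n2-2 = 24
sp^2 = 1989.84 / 24 = 82.91

82.9100


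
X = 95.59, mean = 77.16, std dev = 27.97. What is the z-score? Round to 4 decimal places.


z = (X - mu) / sigma
X - mu = 95.59 - 77.16 = 18.43
z = 18.43 / 27.97 = 1843/2797 ≈ 0.658920

0.6589


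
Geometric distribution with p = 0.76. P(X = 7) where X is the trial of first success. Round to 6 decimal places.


P = (1-p)^(k-1) * p
(1-p)^(k-1) = 0.24^6 ≈ 0.0001911030
P = 0.0001911030 * 0.76 ≈ 0.0001452383

0.000145


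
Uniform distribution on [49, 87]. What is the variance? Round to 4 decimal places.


Var = (b-a)^2 / 12
(b-a)^2 = (87 - 49)^2 = 1444
Var = 1444/12 ≈ 120.333333

120.3333


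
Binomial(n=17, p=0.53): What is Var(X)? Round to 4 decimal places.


Var = n*p*(1-p) = 17 * 0.53 * 0.47 = 4.2347

4.2347


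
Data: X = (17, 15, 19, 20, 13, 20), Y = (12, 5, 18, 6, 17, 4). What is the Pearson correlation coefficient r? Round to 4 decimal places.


r = sum((xi-xbar)(yi-ybar)) / sqrt(sum((xi-xbar)^2) * sum((yi-ybar)^2))
n = 6, xbar = 104/6 = 52/3 ≈ 17.333333, ybar = 62/6 = 31/3 ≈ 10.333333
Sxy = sum((xi-xbar)(yi-ybar)) = -98/3 ≈ -32.666667
Sxx = sum((xi-xbar)^2) = 124/3 ≈ 41.333333
Syy = sum((yi-ybar)^2) = 580/3 ≈ 193.333333
sqrt(Sxx*Syy) ≈ 89.393015
r = Sxy / sqrt(Sxx*Syy) = -32.666667 / 89.393015 ≈ -0.365428

-0.3654


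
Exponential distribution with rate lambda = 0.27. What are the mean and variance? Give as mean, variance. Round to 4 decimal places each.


mean = 1/lam, var = 1/lam^2
mean = 1 / 0.27 = 100/27 ≈ 3.703704
lam^2 = 0.27^2 = 0.0729
var = 1 / 0.0729 = 10000/729 ≈ 13.717421

3.7037, 13.7174


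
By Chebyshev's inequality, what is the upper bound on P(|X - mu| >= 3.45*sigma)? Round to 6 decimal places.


P <= 1/k^2
k^2 = 3.45^2 = 11.9025
1/k^2 = 1 / 11.9025 = 400/4761 ≈ 0.08401596

0.084016


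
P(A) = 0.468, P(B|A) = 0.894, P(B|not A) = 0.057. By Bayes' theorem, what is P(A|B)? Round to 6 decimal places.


P(A|B) = P(B|A)*P(A) / P(B), P(B) = P(B|A)*P(A) + P(B|not A)*P(not A)
P(B|A)*P(A) = 0.894 * 0.468 = 0.418392
P(B|not A)*P(not A) = 0.057 * 0.532 = 0.030324
P(B) = 0.418392 + 0.030324 = 0.448716
P(A|B) = 0.418392 / 0.448716 ≈ 0.93242051

0.932421


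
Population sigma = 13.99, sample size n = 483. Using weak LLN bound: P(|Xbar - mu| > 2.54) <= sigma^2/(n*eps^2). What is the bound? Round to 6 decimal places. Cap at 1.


bound = min(1, sigma^2/(n*eps^2))
sigma^2 = 13.99^2 = 195.7201
n*eps^2 = 483 * 2.54^2 = 483 * 6.4516 = 3116.1228
sigma^2/(n*eps^2) = 195.7201 / 3116.1228 ≈ 0.06280885

0.062809


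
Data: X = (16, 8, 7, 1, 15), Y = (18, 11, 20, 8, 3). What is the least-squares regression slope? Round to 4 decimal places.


b = sum((xi-xbar)(yi-ybar)) / sum((xi-xbar)^2)
n = 5, xbar = 47/5 = 9.4, ybar = 60/5 = 12
Sxy = sum((xi-xbar)(yi-ybar)) = 5
Sxx = sum((xi-xbar)^2) = 153.2
b = Sxy / Sxx = 25/766 ≈ 0.032637

0.0326


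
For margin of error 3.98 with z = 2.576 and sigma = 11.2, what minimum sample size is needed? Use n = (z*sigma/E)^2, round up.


z*sigma/E = 2.576 * 11.2 / 3.98 = 36064/4975 ≈ 7.249045
(z*sigma/E)^2 ≈ 52.548657
round up: n = 53

53


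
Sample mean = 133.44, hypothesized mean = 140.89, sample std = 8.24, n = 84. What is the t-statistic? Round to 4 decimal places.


t = (xbar - mu0) / (s/sqrt(n))
xbar - mu0 = 133.44 - 140.89 = -7.45
sqrt(84) ≈ 9.16515139
s/sqrt(n) = 8.24 / 9.16515139 ≈ 0.89905771
t = -7.45 / 0.89905771 ≈ -8.286454

-8.2865


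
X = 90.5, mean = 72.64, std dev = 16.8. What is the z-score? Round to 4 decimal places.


z = (X - mu) / sigma
X - mu = 90.5 - 72.64 = 17.86
z = 17.86 / 16.8 = 893/840 ≈ 1.063095

1.0631


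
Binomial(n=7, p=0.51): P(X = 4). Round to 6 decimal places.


P = C(n,k) * p^k * (1-p)^(n-k)
C(7,4) = 35
p^k = 0.51^4 = 0.06765201
(1-p)^(n-k) = 0.49^3 = 0.117649
P = 35 * 0.06765201 * 0.117649 ≈ 0.278572

0.278572


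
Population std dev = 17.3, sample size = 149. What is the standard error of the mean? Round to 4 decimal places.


SE = sigma / sqrt(n)
sqrt(149) ≈ 12.206556
SE = 17.3 / 12.206556 ≈ 1.417271

1.4173


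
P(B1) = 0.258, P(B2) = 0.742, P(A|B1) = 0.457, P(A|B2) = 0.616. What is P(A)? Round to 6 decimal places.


P(A) = P(A|B1)*P(B1) + P(A|B2)*P(B2)
P(A|B1)*P(B1) = 0.457 * 0.258 = 0.117906
P(A|B2)*P(B2) = 0.616 * 0.742 = 0.457072
P(A) = 0.117906 + 0.457072 = 0.574978

0.574978


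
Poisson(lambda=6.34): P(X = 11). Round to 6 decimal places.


P = e^(-lam) * lam^k / k!
e^(-6.34) ≈ 0.001764302
lam^k = 6.34^11 ≈ 665245333.366389
k! = 11! = 39916800
P = 0.001764302 * 665245333.366389 / 39916800 ≈ 0.029404

0.029404


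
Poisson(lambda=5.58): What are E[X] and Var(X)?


E[X] = Var(X) = lambda = 5.58

5.58, 5.58


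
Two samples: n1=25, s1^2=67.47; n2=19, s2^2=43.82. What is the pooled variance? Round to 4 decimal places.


sp^2 = ((n1-1)*s1^2 + (n2-1)*s2^2)/(n1+n2-2)
(n1-1)*s1^2 = 24 * 67.47 = 1619.28
(n2-1)*s2^2 = 18 * 43.82 = 788.76
numerator = 1619.28 + 788.76 = 2408.04
n1+n2-2 = 42
sp^2 = 2408.04 / 42 = 20067/350 ≈ 57.334286

57.3343


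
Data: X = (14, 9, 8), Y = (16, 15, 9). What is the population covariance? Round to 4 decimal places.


Cov = (1/n)*sum((xi-xbar)(yi-ybar))
n = 3, xbar = 31/3 ≈ 10.333333, ybar = 40/3 ≈ 13.333333
sum((xi-xbar)(yi-ybar)) = 53/3 ≈ 17.666667
Cov = 17.666667 / 3 = 53/9 ≈ 5.888889

5.8889


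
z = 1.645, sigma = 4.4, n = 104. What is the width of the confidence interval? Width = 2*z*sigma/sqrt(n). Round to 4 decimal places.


width = 2*z*sigma/sqrt(n)
2*z*sigma = 2 * 1.645 * 4.4 = 14.476
sqrt(104) ≈ 10.198039
width = 14.476 / 10.198039 ≈ 1.419489

1.4195


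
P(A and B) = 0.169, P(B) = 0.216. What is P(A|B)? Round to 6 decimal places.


P(A|B) = P(A and B) / P(B) = 0.169 / 0.216 = 169/216 ≈ 0.78240741

0.782407


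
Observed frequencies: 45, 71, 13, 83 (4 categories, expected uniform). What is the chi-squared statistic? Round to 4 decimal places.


chi2 = sum((O-E)^2/E), E = total/4
total = 212, E = 212/4 = 53
(45 - 53)^2 / 53 = 64 / 53 = 64/53 ≈ 1.207547
(71 - 53)^2 / 53 = 324 / 53 = 324/53 ≈ 6.113208
(13 - 53)^2 / 53 = 1600 / 53 = 1600/53 ≈ 30.188679
(83 - 53)^2 / 53 = 900 / 53 = 900/53 ≈ 16.981132
chi2 = 2888/53 ≈ 54.490566

54.4906


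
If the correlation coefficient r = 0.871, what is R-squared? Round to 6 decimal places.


R^2 = r^2 = (0.871)^2 = 0.758641

0.758641


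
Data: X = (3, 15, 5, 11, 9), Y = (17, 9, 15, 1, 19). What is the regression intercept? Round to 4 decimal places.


a = ybar - b*xbar, where b = sum((xi-xbar)(yi-ybar)) / sum((xi-xbar)^2)
n = 5, xbar = 43/5 = 8.6, ybar = 61/5 = 12.2
Sxy = sum((xi-xbar)(yi-ybar)) = -81.6
Sxx = sum((xi-xbar)^2) = 91.2
b = Sxy / Sxx = -17/19 ≈ -0.894737
a = 12.2 - (-0.894737) * 8.6 = 378/19 ≈ 19.894737

19.8947


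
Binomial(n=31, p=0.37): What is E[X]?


E[X] = n*p = 31 * 0.37 = 11.47

11.47


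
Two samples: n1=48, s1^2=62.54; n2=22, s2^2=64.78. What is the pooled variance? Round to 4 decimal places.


sp^2 = ((n1-1)*s1^2 + (n2-1)*s2^2)/(n1+n2-2)
(n1-1)*s1^2 = 47 * 62.54 = 2939.38
(n2-1)*s2^2 = 21 * 64.78 = 1360.38
numerator = 2939.38 + 1360.38 = 4299.76
n1+n2-2 = 68
sp^2 = 4299.76 / 68 = 53747/850 ≈ 63.231765

63.2318


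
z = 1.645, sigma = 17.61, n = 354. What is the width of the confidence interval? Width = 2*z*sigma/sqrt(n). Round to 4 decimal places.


width = 2*z*sigma/sqrt(n)
2*z*sigma = 2 * 1.645 * 17.61 = 57.9369
sqrt(354) ≈ 18.814888
width = 57.9369 / 18.814888 ≈ 3.079311

3.0793


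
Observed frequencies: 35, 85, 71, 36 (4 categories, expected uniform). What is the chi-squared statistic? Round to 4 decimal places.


chi2 = sum((O-E)^2/E), E = total/4
total = 227, E = 227/4 = 56.75
(35 - 56.75)^2 / 56.75 = 473.0625 / 56.75 = 7569/908 ≈ 8.335903
(85 - 56.75)^2 / 56.75 = 798.0625 / 56.75 = 12769/908 ≈ 14.062775
(71 - 56.75)^2 / 56.75 = 203.0625 / 56.75 = 3249/908 ≈ 3.578194
(36 - 56.75)^2 / 56.75 = 430.5625 / 56.75 = 6889/908 ≈ 7.587004
chi2 = 7619/227 ≈ 33.563877

33.5639


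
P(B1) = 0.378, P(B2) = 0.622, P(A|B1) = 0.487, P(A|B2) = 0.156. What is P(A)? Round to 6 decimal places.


P(A) = P(A|B1)*P(B1) + P(A|B2)*P(B2)
P(A|B1)*P(B1) = 0.487 * 0.378 = 0.184086
P(A|B2)*P(B2) = 0.156 * 0.622 = 0.097032
P(A) = 0.184086 + 0.097032 = 0.281118

0.281118


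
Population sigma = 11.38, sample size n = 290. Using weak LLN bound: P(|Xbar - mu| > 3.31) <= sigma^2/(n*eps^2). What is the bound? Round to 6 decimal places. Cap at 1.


bound = min(1, sigma^2/(n*eps^2))
sigma^2 = 11.38^2 = 129.5044
n*eps^2 = 290 * 3.31^2 = 290 * 10.9561 = 3177.269
sigma^2/(n*eps^2) = 129.5044 / 3177.269 ≈ 0.04075966

0.040760


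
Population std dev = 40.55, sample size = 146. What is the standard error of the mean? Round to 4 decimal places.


SE = sigma / sqrt(n)
sqrt(146) ≈ 12.083046
SE = 40.55 / 12.083046 ≈ 3.355942

3.3559


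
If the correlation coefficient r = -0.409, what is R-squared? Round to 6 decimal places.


R^2 = r^2 = (-0.409)^2 = 0.167281

0.167281


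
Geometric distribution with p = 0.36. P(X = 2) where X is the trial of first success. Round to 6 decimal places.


P = (1-p)^(k-1) * p
(1-p)^(k-1) = 0.64^1 = 0.64
P = 0.64 * 0.36 = 0.2304

0.230400


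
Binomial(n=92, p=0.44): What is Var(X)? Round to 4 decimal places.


Var = n*p*(1-p) = 92 * 0.44 * 0.56 = 22.6688

22.6688


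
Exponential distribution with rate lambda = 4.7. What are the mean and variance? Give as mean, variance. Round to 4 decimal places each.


mean = 1/lam, var = 1/lam^2
mean = 1 / 4.7 = 10/47 ≈ 0.212766
lam^2 = 4.7^2 = 22.09
var = 1 / 22.09 = 100/2209 ≈ 0.045269

0.2128, 0.0453


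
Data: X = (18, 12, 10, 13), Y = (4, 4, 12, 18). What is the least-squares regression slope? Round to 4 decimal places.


b = sum((xi-xbar)(yi-ybar)) / sum((xi-xbar)^2)
n = 4, xbar = 53/4 = 13.25, ybar = 38/4 = 9.5
Sxy = sum((xi-xbar)(yi-ybar)) = -29.5
Sxx = sum((xi-xbar)^2) = 34.75
b = Sxy / Sxx = -118/139 ≈ -0.848921

-0.8489


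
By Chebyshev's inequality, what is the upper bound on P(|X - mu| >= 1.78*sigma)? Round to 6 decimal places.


P <= 1/k^2
k^2 = 1.78^2 = 3.1684
1/k^2 = 1 / 3.1684 = 2500/7921 ≈ 0.31561672

0.315617


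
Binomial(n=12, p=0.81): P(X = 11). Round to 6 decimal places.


P = C(n,k) * p^k * (1-p)^(n-k)
C(12,11) = 12
p^k = 0.81^11 ≈ 0.09847709
(1-p)^(n-k) = 0.19^1 = 0.19
P = 12 * 0.09847709 * 0.19 ≈ 0.224528

0.224528


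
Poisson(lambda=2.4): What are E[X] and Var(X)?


E[X] = Var(X) = lambda = 2.4

2.4, 2.4


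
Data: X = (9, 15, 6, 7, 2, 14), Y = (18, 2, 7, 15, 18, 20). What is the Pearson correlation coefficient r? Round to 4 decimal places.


r = sum((xi-xbar)(yi-ybar)) / sqrt(sum((xi-xbar)^2) * sum((yi-ybar)^2))
n = 6, xbar = 53/6 ≈ 8.833333, ybar = 80/6 = 40/3 ≈ 13.333333
Sxy = sum((xi-xbar)(yi-ybar)) = -155/3 ≈ -51.666667
Sxx = sum((xi-xbar)^2) = 737/6 ≈ 122.833333
Syy = sum((yi-ybar)^2) = 778/3 ≈ 259.333333
sqrt(Sxx*Syy) ≈ 178.479068
r = Sxy / sqrt(Sxx*Syy) = -51.666667 / 178.479068 ≈ -0.289483

-0.2895


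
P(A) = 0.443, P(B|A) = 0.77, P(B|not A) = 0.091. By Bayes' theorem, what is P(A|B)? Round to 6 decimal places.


P(A|B) = P(B|A)*P(A) / P(B), P(B) = P(B|A)*P(A) + P(B|not A)*P(not A)
P(B|A)*P(A) = 0.77 * 0.443 = 0.34111
P(B|not A)*P(not A) = 0.091 * 0.557 = 0.050687
P(B) = 0.34111 + 0.050687 = 0.391797
P(A|B) = 0.34111 / 0.391797 ≈ 0.87062943

0.870629


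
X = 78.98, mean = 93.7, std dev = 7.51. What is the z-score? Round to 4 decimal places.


z = (X - mu) / sigma
X - mu = 78.98 - 93.7 = -14.72
z = -14.72 / 7.51 = -1472/751 ≈ -1.960053

-1.9601


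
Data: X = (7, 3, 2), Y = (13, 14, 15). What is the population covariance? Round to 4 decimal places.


Cov = (1/n)*sum((xi-xbar)(yi-ybar))
n = 3, xbar = 12/3 = 4, ybar = 42/3 = 14
sum((xi-xbar)(yi-ybar)) = -5
Cov = -5 / 3 = -5/3 ≈ -1.666667

-1.6667


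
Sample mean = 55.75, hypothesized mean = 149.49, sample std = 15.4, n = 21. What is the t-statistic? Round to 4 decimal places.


t = (xbar - mu0) / (s/sqrt(n))
xbar - mu0 = 55.75 - 149.49 = -93.74
sqrt(21) ≈ 4.58257569
s/sqrt(n) = 15.4 / 4.58257569 ≈ 3.36055551
t = -93.74 / 3.36055551 ≈ -27.894198

-27.8942


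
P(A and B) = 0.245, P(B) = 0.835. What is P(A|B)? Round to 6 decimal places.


P(A|B) = P(A and B) / P(B) = 0.245 / 0.835 = 49/167 ≈ 0.29341317

0.293413


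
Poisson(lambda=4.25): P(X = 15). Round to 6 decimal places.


P = e^(-lam) * lam^k / k!
e^(-4.25) ≈ 0.01426423
lam^k = 4.25^15 ≈ 2665839205.970816
k! = 15! = 1307674368000
P = 0.01426423 * 2665839205.970816 / 1307674368000 ≈ 0.000029

0.000029


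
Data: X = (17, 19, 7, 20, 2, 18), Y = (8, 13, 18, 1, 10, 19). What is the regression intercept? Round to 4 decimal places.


a = ybar - b*xbar, where b = sum((xi-xbar)(yi-ybar)) / sum((xi-xbar)^2)
n = 6, xbar = 83/6 ≈ 13.833333, ybar = 69/6 = 11.5
Sxy = sum((xi-xbar)(yi-ybar)) = -63.5
Sxx = sum((xi-xbar)^2) = 1673/6 ≈ 278.833333
b = Sxy / Sxx = -381/1673 ≈ -0.227735
a = 11.5 - (-0.227735) * 13.833333 = 24510/1673 ≈ 14.650329

14.6503


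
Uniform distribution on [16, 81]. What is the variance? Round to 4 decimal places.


Var = (b-a)^2 / 12
(b-a)^2 = (81 - 16)^2 = 4225
Var = 4225/12 ≈ 352.083333

352.0833


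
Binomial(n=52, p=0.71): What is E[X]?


E[X] = n*p = 52 * 0.71 = 36.92

36.92


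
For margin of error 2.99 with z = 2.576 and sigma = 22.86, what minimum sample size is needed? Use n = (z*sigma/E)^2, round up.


z*sigma/E = 2.576 * 22.86 / 2.99 = 32004/1625 ≈ 19.694769
(z*sigma/E)^2 ≈ 387.883935
round up: n = 388

388


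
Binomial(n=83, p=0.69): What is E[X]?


E[X] = n*p = 83 * 0.69 = 57.27

57.27


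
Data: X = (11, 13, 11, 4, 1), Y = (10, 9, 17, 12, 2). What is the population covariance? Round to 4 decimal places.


Cov = (1/n)*sum((xi-xbar)(yi-ybar))
n = 5, xbar = 40/5 = 8, ybar = 50/5 = 10
sum((xi-xbar)(yi-ybar)) = 64
Cov = 64 / 5 = 12.8

12.8000


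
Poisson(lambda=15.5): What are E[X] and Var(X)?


E[X] = Var(X) = lambda = 15.5

15.5, 15.5


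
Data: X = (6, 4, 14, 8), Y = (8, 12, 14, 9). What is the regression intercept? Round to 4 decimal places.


a = ybar - b*xbar, where b = sum((xi-xbar)(yi-ybar)) / sum((xi-xbar)^2)
n = 4, xbar = 32/4 = 8, ybar = 43/4 = 10.75
Sxy = sum((xi-xbar)(yi-ybar)) = 20
Sxx = sum((xi-xbar)^2) = 56
b = Sxy / Sxx = 5/14 ≈ 0.357143
a = 10.75 - 0.357143 * 8 = 221/28 ≈ 7.892857

7.8929


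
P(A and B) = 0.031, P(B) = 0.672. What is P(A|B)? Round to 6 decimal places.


P(A|B) = P(A and B) / P(B) = 0.031 / 0.672 = 31/672 ≈ 0.04613095

0.046131


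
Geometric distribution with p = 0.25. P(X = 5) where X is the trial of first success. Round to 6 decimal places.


P = (1-p)^(k-1) * p
(1-p)^(k-1) = 0.75^4 = 81/256 ≈ 0.3164063
P = 0.3164063 * 0.25 = 81/1024 ≈ 0.07910156

0.079102


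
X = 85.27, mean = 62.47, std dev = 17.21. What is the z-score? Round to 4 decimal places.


z = (X - mu) / sigma
X - mu = 85.27 - 62.47 = 22.8
z = 22.8 / 17.21 = 2280/1721 ≈ 1.324811

1.3248


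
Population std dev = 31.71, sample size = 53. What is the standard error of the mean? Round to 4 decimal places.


SE = sigma / sqrt(n)
sqrt(53) ≈ 7.280110
SE = 31.71 / 7.280110 ≈ 4.355703

4.3557


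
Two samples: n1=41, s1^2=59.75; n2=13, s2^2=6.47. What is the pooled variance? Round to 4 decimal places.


sp^2 = ((n1-1)*s1^2 + (n2-1)*s2^2)/(n1+n2-2)
(n1-1)*s1^2 = 40 * 59.75 = 2390
(n2-1)*s2^2 = 12 * 6.47 = 77.64
numerator = 2390 + 77.64 = 2467.64
n1+n2-2 = 52
sp^2 = 2467.64 / 52 = 61691/1300 ≈ 47.454615

47.4546


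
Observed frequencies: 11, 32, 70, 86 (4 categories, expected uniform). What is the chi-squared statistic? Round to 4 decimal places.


chi2 = sum((O-E)^2/E), E = total/4
total = 199, E = 199/4 = 49.75
(11 - 49.75)^2 / 49.75 = 1501.5625 / 49.75 = 24025/796 ≈ 30.182161
(32 - 49.75)^2 / 49.75 = 315.0625 / 49.75 = 5041/796 ≈ 6.332915
(70 - 49.75)^2 / 49.75 = 410.0625 / 49.75 = 6561/796 ≈ 8.242462
(86 - 49.75)^2 / 49.75 = 1314.0625 / 49.75 = 21025/796 ≈ 26.413317
chi2 = 14163/199 ≈ 71.170854

71.1709


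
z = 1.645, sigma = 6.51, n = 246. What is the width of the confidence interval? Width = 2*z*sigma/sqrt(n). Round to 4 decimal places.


width = 2*z*sigma/sqrt(n)
2*z*sigma = 2 * 1.645 * 6.51 = 21.4179
sqrt(246) ≈ 15.684387
width = 21.4179 / 15.684387 ≈ 1.365555

1.3656


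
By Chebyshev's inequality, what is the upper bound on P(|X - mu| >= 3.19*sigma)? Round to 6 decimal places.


P <= 1/k^2
k^2 = 3.19^2 = 10.1761
1/k^2 = 1 / 10.1761 ≈ 0.09826947

0.098269


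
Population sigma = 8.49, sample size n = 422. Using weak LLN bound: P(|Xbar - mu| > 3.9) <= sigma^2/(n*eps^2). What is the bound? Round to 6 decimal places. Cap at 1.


bound = min(1, sigma^2/(n*eps^2))
sigma^2 = 8.49^2 = 72.0801
n*eps^2 = 422 * 3.9^2 = 422 * 15.21 = 6418.62
sigma^2/(n*eps^2) = 72.0801 / 6418.62 ≈ 0.01122984

0.011230


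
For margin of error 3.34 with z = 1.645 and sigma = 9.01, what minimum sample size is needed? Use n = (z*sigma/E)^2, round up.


z*sigma/E = 1.645 * 9.01 / 3.34 ≈ 4.437560
(z*sigma/E)^2 ≈ 19.691938
round up: n = 20

20


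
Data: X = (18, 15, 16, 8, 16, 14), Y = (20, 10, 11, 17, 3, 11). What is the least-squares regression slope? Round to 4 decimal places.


b = sum((xi-xbar)(yi-ybar)) / sum((xi-xbar)^2)
n = 6, xbar = 87/6 = 14.5, ybar = 72/6 = 12
Sxy = sum((xi-xbar)(yi-ybar)) = -20
Sxx = sum((xi-xbar)^2) = 59.5
b = Sxy / Sxx = -40/119 ≈ -0.336134

-0.3361


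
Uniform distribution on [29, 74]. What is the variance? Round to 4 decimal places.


Var = (b-a)^2 / 12
(b-a)^2 = (74 - 29)^2 = 2025
Var = 2025/12 = 168.75

168.7500


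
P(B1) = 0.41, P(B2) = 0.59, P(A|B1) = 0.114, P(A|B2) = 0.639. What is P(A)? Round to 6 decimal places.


P(A) = P(A|B1)*P(B1) + P(A|B2)*P(B2)
P(A|B1)*P(B1) = 0.114 * 0.41 = 0.04674
P(A|B2)*P(B2) = 0.639 * 0.59 = 0.37701
P(A) = 0.04674 + 0.37701 = 0.42375

0.423750


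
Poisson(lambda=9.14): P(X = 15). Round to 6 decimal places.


P = e^(-lam) * lam^k / k!
e^(-9.14) ≈ 0.0001072873
lam^k = 9.14^15 ≈ 259533208641633.672270
k! = 15! = 1307674368000
P = 0.0001072873 * 259533208641633.672270 / 1307674368000 ≈ 0.021293

0.021293


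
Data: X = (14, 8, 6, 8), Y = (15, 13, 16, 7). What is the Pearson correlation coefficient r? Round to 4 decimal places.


r = sum((xi-xbar)(yi-ybar)) / sqrt(sum((xi-xbar)^2) * sum((yi-ybar)^2))
n = 4, xbar = 36/4 = 9, ybar = 51/4 = 12.75
Sxy = sum((xi-xbar)(yi-ybar)) = 7
Sxx = sum((xi-xbar)^2) = 36
Syy = sum((yi-ybar)^2) = 48.75
sqrt(Sxx*Syy) ≈ 41.892720
r = Sxy / sqrt(Sxx*Syy) = 7 / 41.892720 ≈ 0.167093

0.1671


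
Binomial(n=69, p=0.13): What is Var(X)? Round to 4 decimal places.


Var = n*p*(1-p) = 69 * 0.13 * 0.87 = 7.8039

7.8039


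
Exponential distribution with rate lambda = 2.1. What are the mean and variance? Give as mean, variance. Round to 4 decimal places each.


mean = 1/lam, var = 1/lam^2
mean = 1 / 2.1 = 10/21 ≈ 0.476190
lam^2 = 2.1^2 = 4.41
var = 1 / 4.41 = 100/441 ≈ 0.226757

0.4762, 0.2268


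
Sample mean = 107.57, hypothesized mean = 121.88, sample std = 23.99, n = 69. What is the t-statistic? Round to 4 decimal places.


t = (xbar - mu0) / (s/sqrt(n))
xbar - mu0 = 107.57 - 121.88 = -14.31
sqrt(69) ≈ 8.30662386
s/sqrt(n) = 23.99 / 8.30662386 ≈ 2.88805662
t = -14.31 / 2.88805662 ≈ -4.954889

-4.9549


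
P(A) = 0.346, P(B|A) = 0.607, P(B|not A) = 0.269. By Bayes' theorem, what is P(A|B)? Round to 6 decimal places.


P(A|B) = P(B|A)*P(A) / P(B), P(B) = P(B|A)*P(A) + P(B|not A)*P(not A)
P(B|A)*P(A) = 0.607 * 0.346 = 0.210022
P(B|not A)*P(not A) = 0.269 * 0.654 = 0.175926
P(B) = 0.210022 + 0.175926 = 0.385948
P(A|B) = 0.210022 / 0.385948 ≈ 0.54417175

0.544172


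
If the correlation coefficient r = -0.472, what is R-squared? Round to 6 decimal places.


R^2 = r^2 = (-0.472)^2 = 0.222784

0.222784


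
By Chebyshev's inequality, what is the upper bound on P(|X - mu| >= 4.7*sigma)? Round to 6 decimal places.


P <= 1/k^2
k^2 = 4.7^2 = 22.09
1/k^2 = 1 / 22.09 = 100/2209 ≈ 0.04526935

0.045269


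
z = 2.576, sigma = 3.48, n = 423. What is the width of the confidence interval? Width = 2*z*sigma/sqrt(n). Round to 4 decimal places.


width = 2*z*sigma/sqrt(n)
2*z*sigma = 2 * 2.576 * 3.48 = 17.92896
sqrt(423) ≈ 20.566964
width = 17.92896 / 20.566964 ≈ 0.871736

0.8717


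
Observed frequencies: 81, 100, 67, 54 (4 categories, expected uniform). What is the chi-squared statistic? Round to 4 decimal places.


chi2 = sum((O-E)^2/E), E = total/4
total = 302, E = 302/4 = 75.5
(81 - 75.5)^2 / 75.5 = 30.25 / 75.5 = 121/302 ≈ 0.400662
(100 - 75.5)^2 / 75.5 = 600.25 / 75.5 = 2401/302 ≈ 7.950331
(67 - 75.5)^2 / 75.5 = 72.25 / 75.5 = 289/302 ≈ 0.956954
(54 - 75.5)^2 / 75.5 = 462.25 / 75.5 = 1849/302 ≈ 6.122517
chi2 = 2330/151 ≈ 15.430464

15.4305


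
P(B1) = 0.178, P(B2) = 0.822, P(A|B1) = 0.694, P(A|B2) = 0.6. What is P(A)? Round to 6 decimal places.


P(A) = P(A|B1)*P(B1) + P(A|B2)*P(B2)
P(A|B1)*P(B1) = 0.694 * 0.178 = 0.123532
P(A|B2)*P(B2) = 0.6 * 0.822 = 0.4932
P(A) = 0.123532 + 0.4932 = 0.616732

0.616732


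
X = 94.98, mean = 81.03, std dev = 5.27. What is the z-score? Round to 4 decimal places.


z = (X - mu) / sigma
X - mu = 94.98 - 81.03 = 13.95
z = 13.95 / 5.27 = 45/17 ≈ 2.647059

2.6471


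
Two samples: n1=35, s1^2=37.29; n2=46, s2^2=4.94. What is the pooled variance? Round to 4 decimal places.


sp^2 = ((n1-1)*s1^2 + (n2-1)*s2^2)/(n1+n2-2)
(n1-1)*s1^2 = 34 * 37.29 = 1267.86
(n2-1)*s2^2 = 45 * 4.94 = 222.3
numerator = 1267.86 + 222.3 = 1490.16
n1+n2-2 = 79
sp^2 = 1490.16 / 79 = 37254/1975 ≈ 18.862785

18.8628


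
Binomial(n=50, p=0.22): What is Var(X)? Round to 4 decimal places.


Var = n*p*(1-p) = 50 * 0.22 * 0.78 = 8.58

8.5800


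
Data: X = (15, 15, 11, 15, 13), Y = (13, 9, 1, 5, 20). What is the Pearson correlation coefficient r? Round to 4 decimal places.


r = sum((xi-xbar)(yi-ybar)) / sqrt(sum((xi-xbar)^2) * sum((yi-ybar)^2))
n = 5, xbar = 69/5 = 13.8, ybar = 48/5 = 9.6
Sxy = sum((xi-xbar)(yi-ybar)) = 13.6
Sxx = sum((xi-xbar)^2) = 12.8
Syy = sum((yi-ybar)^2) = 215.2
sqrt(Sxx*Syy) ≈ 52.483902
r = Sxy / sqrt(Sxx*Syy) = 13.6 / 52.483902 ≈ 0.259127

0.2591
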